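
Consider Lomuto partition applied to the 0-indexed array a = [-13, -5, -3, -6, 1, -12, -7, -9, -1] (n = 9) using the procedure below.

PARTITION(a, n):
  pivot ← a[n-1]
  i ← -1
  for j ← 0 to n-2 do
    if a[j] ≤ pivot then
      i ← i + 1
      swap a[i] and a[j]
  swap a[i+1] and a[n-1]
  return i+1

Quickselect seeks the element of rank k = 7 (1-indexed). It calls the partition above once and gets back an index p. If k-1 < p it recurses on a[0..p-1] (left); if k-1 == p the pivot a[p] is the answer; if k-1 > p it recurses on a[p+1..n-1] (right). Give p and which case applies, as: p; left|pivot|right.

7; left

pivot=-1, i=-1
j=0: -13≤-1, i=0, swap(0,0) ⇒ [-13, -5, -3, -6, 1, -12, -7, -9, -1]
j=1: -5≤-1, i=1, swap(1,1) ⇒ [-13, -5, -3, -6, 1, -12, -7, -9, -1]
j=2: -3≤-1, i=2, swap(2,2) ⇒ [-13, -5, -3, -6, 1, -12, -7, -9, -1]
j=3: -6≤-1, i=3, swap(3,3) ⇒ [-13, -5, -3, -6, 1, -12, -7, -9, -1]
j=4: 1>-1, skip
j=5: -12≤-1, i=4, swap(4,5) ⇒ [-13, -5, -3, -6, -12, 1, -7, -9, -1]
j=6: -7≤-1, i=5, swap(5,6) ⇒ [-13, -5, -3, -6, -12, -7, 1, -9, -1]
j=7: -9≤-1, i=6, swap(6,7) ⇒ [-13, -5, -3, -6, -12, -7, -9, 1, -1]
swap(7,8) ⇒ [-13, -5, -3, -6, -12, -7, -9, -1, 1]; return 7
p = 7; k-1 = 6 < 7 ⇒ left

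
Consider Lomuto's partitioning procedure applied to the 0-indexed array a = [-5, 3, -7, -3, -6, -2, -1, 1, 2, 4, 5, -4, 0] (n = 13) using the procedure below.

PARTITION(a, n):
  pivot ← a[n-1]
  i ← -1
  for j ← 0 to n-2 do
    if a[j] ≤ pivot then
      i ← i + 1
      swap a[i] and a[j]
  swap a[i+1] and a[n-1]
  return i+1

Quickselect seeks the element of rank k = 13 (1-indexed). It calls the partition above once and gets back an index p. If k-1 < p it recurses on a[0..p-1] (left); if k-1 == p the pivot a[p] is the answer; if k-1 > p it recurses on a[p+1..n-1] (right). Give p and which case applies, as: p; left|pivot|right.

pivot = a[12] = 0; i = -1
j=0: a[0]=-5 ≤ 0 → i=0, swap a[0],a[0] (no change) → [-5, 3, -7, -3, -6, -2, -1, 1, 2, 4, 5, -4, 0]
j=1: a[1]=3 > 0 → no swap
j=2: a[2]=-7 ≤ 0 → i=1, swap a[1],a[2] → [-5, -7, 3, -3, -6, -2, -1, 1, 2, 4, 5, -4, 0]
j=3: a[3]=-3 ≤ 0 → i=2, swap a[2],a[3] → [-5, -7, -3, 3, -6, -2, -1, 1, 2, 4, 5, -4, 0]
j=4: a[4]=-6 ≤ 0 → i=3, swap a[3],a[4] → [-5, -7, -3, -6, 3, -2, -1, 1, 2, 4, 5, -4, 0]
j=5: a[5]=-2 ≤ 0 → i=4, swap a[4],a[5] → [-5, -7, -3, -6, -2, 3, -1, 1, 2, 4, 5, -4, 0]
j=6: a[6]=-1 ≤ 0 → i=5, swap a[5],a[6] → [-5, -7, -3, -6, -2, -1, 3, 1, 2, 4, 5, -4, 0]
j=7: a[7]=1 > 0 → no swap
j=8: a[8]=2 > 0 → no swap
j=9: a[9]=4 > 0 → no swap
j=10: a[10]=5 > 0 → no swap
j=11: a[11]=-4 ≤ 0 → i=6, swap a[6],a[11] → [-5, -7, -3, -6, -2, -1, -4, 1, 2, 4, 5, 3, 0]
final swap a[7],a[12] → [-5, -7, -3, -6, -2, -1, -4, 0, 2, 4, 5, 3, 1]; return 7
p = 7; k-1 = 12 > 7 ⇒ right

7; right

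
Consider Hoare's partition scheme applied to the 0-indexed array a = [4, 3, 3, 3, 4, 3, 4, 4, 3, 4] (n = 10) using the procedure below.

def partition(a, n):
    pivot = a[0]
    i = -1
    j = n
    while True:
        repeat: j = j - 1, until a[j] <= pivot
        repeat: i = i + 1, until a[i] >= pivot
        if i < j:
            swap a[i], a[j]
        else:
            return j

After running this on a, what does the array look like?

pivot=4
j stops at 9 (4), i stops at 0 (4); swap ⇒ [4, 3, 3, 3, 4, 3, 4, 4, 3, 4]
j stops at 8 (3), i stops at 4 (4); swap ⇒ [4, 3, 3, 3, 3, 3, 4, 4, 4, 4]
j stops at 7 (4), i stops at 6 (4); swap ⇒ [4, 3, 3, 3, 3, 3, 4, 4, 4, 4]
j stops at 6, i stops at 7; i≥j ⇒ return 6. a=[4, 3, 3, 3, 3, 3, 4, 4, 4, 4]

[4, 3, 3, 3, 3, 3, 4, 4, 4, 4]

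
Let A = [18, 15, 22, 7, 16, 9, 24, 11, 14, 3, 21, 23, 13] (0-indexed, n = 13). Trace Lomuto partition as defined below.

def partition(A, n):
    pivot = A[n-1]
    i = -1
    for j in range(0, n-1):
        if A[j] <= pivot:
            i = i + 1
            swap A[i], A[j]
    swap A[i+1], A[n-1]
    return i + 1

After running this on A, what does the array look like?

[7, 9, 11, 3, 13, 15, 24, 22, 14, 18, 21, 23, 16]

pivot=13, i=-1
j=0: 18>13, skip
j=1: 15>13, skip
j=2: 22>13, skip
j=3: 7≤13, i=0, swap(0,3) ⇒ [7, 15, 22, 18, 16, 9, 24, 11, 14, 3, 21, 23, 13]
j=4: 16>13, skip
j=5: 9≤13, i=1, swap(1,5) ⇒ [7, 9, 22, 18, 16, 15, 24, 11, 14, 3, 21, 23, 13]
j=6: 24>13, skip
j=7: 11≤13, i=2, swap(2,7) ⇒ [7, 9, 11, 18, 16, 15, 24, 22, 14, 3, 21, 23, 13]
j=8: 14>13, skip
j=9: 3≤13, i=3, swap(3,9) ⇒ [7, 9, 11, 3, 16, 15, 24, 22, 14, 18, 21, 23, 13]
j=10: 21>13, skip
j=11: 23>13, skip
swap(4,12) ⇒ [7, 9, 11, 3, 13, 15, 24, 22, 14, 18, 21, 23, 16]; return 4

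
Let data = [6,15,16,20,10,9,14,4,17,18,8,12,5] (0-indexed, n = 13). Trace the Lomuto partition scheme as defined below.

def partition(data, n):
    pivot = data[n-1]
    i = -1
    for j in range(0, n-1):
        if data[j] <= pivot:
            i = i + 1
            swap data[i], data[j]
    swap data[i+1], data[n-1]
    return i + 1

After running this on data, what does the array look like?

[4,5,16,20,10,9,14,6,17,18,8,12,15]

pivot=5, i=-1
j=0: 6>5, skip
j=1: 15>5, skip
j=2: 16>5, skip
j=3: 20>5, skip
j=4: 10>5, skip
j=5: 9>5, skip
j=6: 14>5, skip
j=7: 4≤5, i=0, swap(0,7) ⇒ [4,15,16,20,10,9,14,6,17,18,8,12,5]
j=8: 17>5, skip
j=9: 18>5, skip
j=10: 8>5, skip
j=11: 12>5, skip
swap(1,12) ⇒ [4,5,16,20,10,9,14,6,17,18,8,12,15]; return 1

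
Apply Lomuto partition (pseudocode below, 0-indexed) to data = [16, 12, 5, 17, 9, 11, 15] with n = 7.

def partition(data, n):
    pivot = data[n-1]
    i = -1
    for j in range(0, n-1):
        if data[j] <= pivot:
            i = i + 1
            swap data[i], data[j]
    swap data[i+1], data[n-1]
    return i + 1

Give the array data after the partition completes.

[12, 5, 9, 11, 15, 17, 16]

pivot = data[6] = 15; i = -1
j=0: data[0]=16 > 15 → no swap
j=1: data[1]=12 ≤ 15 → i=0, swap data[0],data[1] → [12, 16, 5, 17, 9, 11, 15]
j=2: data[2]=5 ≤ 15 → i=1, swap data[1],data[2] → [12, 5, 16, 17, 9, 11, 15]
j=3: data[3]=17 > 15 → no swap
j=4: data[4]=9 ≤ 15 → i=2, swap data[2],data[4] → [12, 5, 9, 17, 16, 11, 15]
j=5: data[5]=11 ≤ 15 → i=3, swap data[3],data[5] → [12, 5, 9, 11, 16, 17, 15]
final swap data[4],data[6] → [12, 5, 9, 11, 15, 17, 16]; return 4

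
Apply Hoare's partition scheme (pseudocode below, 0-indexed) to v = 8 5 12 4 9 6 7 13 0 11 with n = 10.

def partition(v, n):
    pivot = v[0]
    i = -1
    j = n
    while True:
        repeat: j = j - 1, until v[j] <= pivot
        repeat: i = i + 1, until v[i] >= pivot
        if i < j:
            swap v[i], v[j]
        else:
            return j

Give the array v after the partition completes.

0 5 7 4 6 9 12 13 8 11

pivot = v[0] = 8; i = -1, j = 10
j→8 (v[8]=0≤8), i→0 (v[0]=8≥8); i<j, swap → 0 5 12 4 9 6 7 13 8 11
j→6 (v[6]=7≤8), i→2 (v[2]=12≥8); i<j, swap → 0 5 7 4 9 6 12 13 8 11
j→5 (v[5]=6≤8), i→4 (v[4]=9≥8); i<j, swap → 0 5 7 4 6 9 12 13 8 11
j→4, i→5; i≥j, return j=4. v = 0 5 7 4 6 9 12 13 8 11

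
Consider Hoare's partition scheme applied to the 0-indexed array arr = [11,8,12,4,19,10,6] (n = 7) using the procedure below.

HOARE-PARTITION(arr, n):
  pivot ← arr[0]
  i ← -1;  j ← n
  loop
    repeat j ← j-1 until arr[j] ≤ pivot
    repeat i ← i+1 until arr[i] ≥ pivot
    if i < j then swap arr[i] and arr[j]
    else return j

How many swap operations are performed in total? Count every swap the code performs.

pivot = arr[0] = 11; i = -1, j = 7
j→6 (arr[6]=6≤11), i→0 (arr[0]=11≥11); i<j, swap → [6,8,12,4,19,10,11]
j→5 (arr[5]=10≤11), i→2 (arr[2]=12≥11); i<j, swap → [6,8,10,4,19,12,11]
j→3, i→4; i≥j, return j=3. arr = [6,8,10,4,19,12,11]

2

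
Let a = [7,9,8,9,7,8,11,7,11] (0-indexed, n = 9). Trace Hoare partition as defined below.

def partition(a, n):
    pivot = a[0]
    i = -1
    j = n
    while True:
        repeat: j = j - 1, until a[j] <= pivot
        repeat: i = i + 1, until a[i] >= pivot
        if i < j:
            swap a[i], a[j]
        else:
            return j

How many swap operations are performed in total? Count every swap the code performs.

pivot = a[0] = 7; i = -1, j = 9
j→7 (a[7]=7≤7), i→0 (a[0]=7≥7); i<j, swap → [7,9,8,9,7,8,11,7,11]
j→4 (a[4]=7≤7), i→1 (a[1]=9≥7); i<j, swap → [7,7,8,9,9,8,11,7,11]
j→1, i→2; i≥j, return j=1. a = [7,7,8,9,9,8,11,7,11]

2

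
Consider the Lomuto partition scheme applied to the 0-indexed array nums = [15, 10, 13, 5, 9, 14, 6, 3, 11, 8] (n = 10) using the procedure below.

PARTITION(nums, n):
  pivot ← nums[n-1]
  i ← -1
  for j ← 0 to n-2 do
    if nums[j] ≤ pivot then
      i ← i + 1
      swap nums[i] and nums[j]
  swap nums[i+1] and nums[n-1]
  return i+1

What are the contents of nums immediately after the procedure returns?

pivot = nums[9] = 8; i = -1
j=0: nums[0]=15 > 8 → no swap
j=1: nums[1]=10 > 8 → no swap
j=2: nums[2]=13 > 8 → no swap
j=3: nums[3]=5 ≤ 8 → i=0, swap nums[0],nums[3] → [5, 10, 13, 15, 9, 14, 6, 3, 11, 8]
j=4: nums[4]=9 > 8 → no swap
j=5: nums[5]=14 > 8 → no swap
j=6: nums[6]=6 ≤ 8 → i=1, swap nums[1],nums[6] → [5, 6, 13, 15, 9, 14, 10, 3, 11, 8]
j=7: nums[7]=3 ≤ 8 → i=2, swap nums[2],nums[7] → [5, 6, 3, 15, 9, 14, 10, 13, 11, 8]
j=8: nums[8]=11 > 8 → no swap
final swap nums[3],nums[9] → [5, 6, 3, 8, 9, 14, 10, 13, 11, 15]; return 3

[5, 6, 3, 8, 9, 14, 10, 13, 11, 15]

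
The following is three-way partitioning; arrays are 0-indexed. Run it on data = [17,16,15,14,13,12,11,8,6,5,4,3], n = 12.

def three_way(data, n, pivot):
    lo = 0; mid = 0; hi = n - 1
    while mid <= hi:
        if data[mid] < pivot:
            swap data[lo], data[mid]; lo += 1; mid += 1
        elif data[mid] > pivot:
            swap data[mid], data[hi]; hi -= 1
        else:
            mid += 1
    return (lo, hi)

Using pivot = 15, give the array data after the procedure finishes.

[3,4,14,13,12,11,8,6,5,15,16,17]

pivot = 15; lo=0, mid=0, hi=11
data[mid]=17>15: swap data[0],data[11]; hi=10 → [3,16,15,14,13,12,11,8,6,5,4,17]
data[mid]=3<15: swap data[0],data[0]; lo=1,mid=1 → [3,16,15,14,13,12,11,8,6,5,4,17]
data[mid]=16>15: swap data[1],data[10]; hi=9 → [3,4,15,14,13,12,11,8,6,5,16,17]
data[mid]=4<15: swap data[1],data[1]; lo=2,mid=2 → [3,4,15,14,13,12,11,8,6,5,16,17]
data[mid]=15=15: mid=3
data[mid]=14<15: swap data[2],data[3]; lo=3,mid=4 → [3,4,14,15,13,12,11,8,6,5,16,17]
data[mid]=13<15: swap data[3],data[4]; lo=4,mid=5 → [3,4,14,13,15,12,11,8,6,5,16,17]
data[mid]=12<15: swap data[4],data[5]; lo=5,mid=6 → [3,4,14,13,12,15,11,8,6,5,16,17]
data[mid]=11<15: swap data[5],data[6]; lo=6,mid=7 → [3,4,14,13,12,11,15,8,6,5,16,17]
data[mid]=8<15: swap data[6],data[7]; lo=7,mid=8 → [3,4,14,13,12,11,8,15,6,5,16,17]
data[mid]=6<15: swap data[7],data[8]; lo=8,mid=9 → [3,4,14,13,12,11,8,6,15,5,16,17]
data[mid]=5<15: swap data[8],data[9]; lo=9,mid=10 → [3,4,14,13,12,11,8,6,5,15,16,17]
end: lo=9, hi=9; data = [3,4,14,13,12,11,8,6,5,15,16,17]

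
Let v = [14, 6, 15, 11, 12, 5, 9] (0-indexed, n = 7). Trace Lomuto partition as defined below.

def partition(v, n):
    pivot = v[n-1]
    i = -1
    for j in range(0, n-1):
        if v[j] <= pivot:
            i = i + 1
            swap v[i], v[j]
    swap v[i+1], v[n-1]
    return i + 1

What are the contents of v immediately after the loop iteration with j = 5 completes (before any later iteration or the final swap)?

pivot=9, i=-1
j=0: 14>9, skip
j=1: 6≤9, i=0, swap(0,1) ⇒ [6, 14, 15, 11, 12, 5, 9]
j=2: 15>9, skip
j=3: 11>9, skip
j=4: 12>9, skip
j=5: 5≤9, i=1, swap(1,5) ⇒ [6, 5, 15, 11, 12, 14, 9]
(after j=5) v = [6, 5, 15, 11, 12, 14, 9]

[6, 5, 15, 11, 12, 14, 9]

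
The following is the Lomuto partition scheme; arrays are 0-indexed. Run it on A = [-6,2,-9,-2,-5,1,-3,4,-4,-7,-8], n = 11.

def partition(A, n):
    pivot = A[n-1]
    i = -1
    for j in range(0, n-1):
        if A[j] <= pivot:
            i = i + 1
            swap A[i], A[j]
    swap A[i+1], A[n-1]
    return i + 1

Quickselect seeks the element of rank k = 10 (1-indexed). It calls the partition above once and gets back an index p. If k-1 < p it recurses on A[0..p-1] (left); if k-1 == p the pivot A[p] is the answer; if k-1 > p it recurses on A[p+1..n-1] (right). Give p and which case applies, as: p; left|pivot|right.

1; right

pivot = A[10] = -8; i = -1
j=0: A[0]=-6 > -8 → no swap
j=1: A[1]=2 > -8 → no swap
j=2: A[2]=-9 ≤ -8 → i=0, swap A[0],A[2] → [-9,2,-6,-2,-5,1,-3,4,-4,-7,-8]
j=3: A[3]=-2 > -8 → no swap
j=4: A[4]=-5 > -8 → no swap
j=5: A[5]=1 > -8 → no swap
j=6: A[6]=-3 > -8 → no swap
j=7: A[7]=4 > -8 → no swap
j=8: A[8]=-4 > -8 → no swap
j=9: A[9]=-7 > -8 → no swap
final swap A[1],A[10] → [-9,-8,-6,-2,-5,1,-3,4,-4,-7,2]; return 1
p = 1; k-1 = 9 > 1 ⇒ right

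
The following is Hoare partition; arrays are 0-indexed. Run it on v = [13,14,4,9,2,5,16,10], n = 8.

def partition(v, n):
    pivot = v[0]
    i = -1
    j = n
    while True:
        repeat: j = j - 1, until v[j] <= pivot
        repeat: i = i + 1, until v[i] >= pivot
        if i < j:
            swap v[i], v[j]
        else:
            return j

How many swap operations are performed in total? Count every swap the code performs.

2

pivot = v[0] = 13; i = -1, j = 8
j→7 (v[7]=10≤13), i→0 (v[0]=13≥13); i<j, swap → [10,14,4,9,2,5,16,13]
j→5 (v[5]=5≤13), i→1 (v[1]=14≥13); i<j, swap → [10,5,4,9,2,14,16,13]
j→4, i→5; i≥j, return j=4. v = [10,5,4,9,2,14,16,13]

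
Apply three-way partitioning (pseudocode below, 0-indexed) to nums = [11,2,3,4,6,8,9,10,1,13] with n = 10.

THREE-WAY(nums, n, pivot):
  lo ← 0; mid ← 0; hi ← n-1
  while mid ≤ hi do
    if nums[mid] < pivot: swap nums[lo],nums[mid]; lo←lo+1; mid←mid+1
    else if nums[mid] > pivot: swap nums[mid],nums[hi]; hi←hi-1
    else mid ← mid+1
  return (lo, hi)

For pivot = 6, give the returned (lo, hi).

(4, 4)

lo=0 mid=0 hi=9
11>6: swap(0,9), hi=8 ⇒ [13,2,3,4,6,8,9,10,1,11]
13>6: swap(0,8), hi=7 ⇒ [1,2,3,4,6,8,9,10,13,11]
1<6: swap(0,0), lo=1 mid=1 ⇒ [1,2,3,4,6,8,9,10,13,11]
2<6: swap(1,1), lo=2 mid=2 ⇒ [1,2,3,4,6,8,9,10,13,11]
3<6: swap(2,2), lo=3 mid=3 ⇒ [1,2,3,4,6,8,9,10,13,11]
4<6: swap(3,3), lo=4 mid=4 ⇒ [1,2,3,4,6,8,9,10,13,11]
6=6: mid=5
8>6: swap(5,7), hi=6 ⇒ [1,2,3,4,6,10,9,8,13,11]
10>6: swap(5,6), hi=5 ⇒ [1,2,3,4,6,9,10,8,13,11]
9>6: swap(5,5), hi=4 ⇒ [1,2,3,4,6,9,10,8,13,11]
done. lo=4 hi=4; nums=[1,2,3,4,6,9,10,8,13,11]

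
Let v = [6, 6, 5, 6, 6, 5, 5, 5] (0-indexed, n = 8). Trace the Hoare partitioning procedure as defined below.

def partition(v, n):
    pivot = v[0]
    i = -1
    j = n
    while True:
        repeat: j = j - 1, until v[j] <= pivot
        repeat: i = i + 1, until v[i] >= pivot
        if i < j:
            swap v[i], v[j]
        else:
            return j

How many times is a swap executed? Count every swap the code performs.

3

pivot = v[0] = 6; i = -1, j = 8
j→7 (v[7]=5≤6), i→0 (v[0]=6≥6); i<j, swap → [5, 6, 5, 6, 6, 5, 5, 6]
j→6 (v[6]=5≤6), i→1 (v[1]=6≥6); i<j, swap → [5, 5, 5, 6, 6, 5, 6, 6]
j→5 (v[5]=5≤6), i→3 (v[3]=6≥6); i<j, swap → [5, 5, 5, 5, 6, 6, 6, 6]
j→4, i→4; i≥j, return j=4. v = [5, 5, 5, 5, 6, 6, 6, 6]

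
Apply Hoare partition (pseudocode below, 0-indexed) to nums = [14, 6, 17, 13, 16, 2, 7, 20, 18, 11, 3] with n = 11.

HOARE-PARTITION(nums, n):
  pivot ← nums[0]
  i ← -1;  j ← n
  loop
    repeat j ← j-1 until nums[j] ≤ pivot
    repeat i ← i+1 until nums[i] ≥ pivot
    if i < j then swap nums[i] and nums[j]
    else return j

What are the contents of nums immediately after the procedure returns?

[3, 6, 11, 13, 7, 2, 16, 20, 18, 17, 14]

pivot=14
j stops at 10 (3), i stops at 0 (14); swap ⇒ [3, 6, 17, 13, 16, 2, 7, 20, 18, 11, 14]
j stops at 9 (11), i stops at 2 (17); swap ⇒ [3, 6, 11, 13, 16, 2, 7, 20, 18, 17, 14]
j stops at 6 (7), i stops at 4 (16); swap ⇒ [3, 6, 11, 13, 7, 2, 16, 20, 18, 17, 14]
j stops at 5, i stops at 6; i≥j ⇒ return 5. nums=[3, 6, 11, 13, 7, 2, 16, 20, 18, 17, 14]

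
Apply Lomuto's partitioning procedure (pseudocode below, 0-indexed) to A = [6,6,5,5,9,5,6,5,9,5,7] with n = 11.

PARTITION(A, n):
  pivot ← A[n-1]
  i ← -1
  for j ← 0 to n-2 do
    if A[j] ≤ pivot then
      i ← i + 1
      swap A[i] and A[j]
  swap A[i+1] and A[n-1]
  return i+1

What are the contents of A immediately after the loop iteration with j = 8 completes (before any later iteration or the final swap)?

pivot = A[10] = 7; i = -1
j=0: A[0]=6 ≤ 7 → i=0, swap A[0],A[0] (no change) → [6,6,5,5,9,5,6,5,9,5,7]
j=1: A[1]=6 ≤ 7 → i=1, swap A[1],A[1] (no change) → [6,6,5,5,9,5,6,5,9,5,7]
j=2: A[2]=5 ≤ 7 → i=2, swap A[2],A[2] (no change) → [6,6,5,5,9,5,6,5,9,5,7]
j=3: A[3]=5 ≤ 7 → i=3, swap A[3],A[3] (no change) → [6,6,5,5,9,5,6,5,9,5,7]
j=4: A[4]=9 > 7 → no swap
j=5: A[5]=5 ≤ 7 → i=4, swap A[4],A[5] → [6,6,5,5,5,9,6,5,9,5,7]
j=6: A[6]=6 ≤ 7 → i=5, swap A[5],A[6] → [6,6,5,5,5,6,9,5,9,5,7]
j=7: A[7]=5 ≤ 7 → i=6, swap A[6],A[7] → [6,6,5,5,5,6,5,9,9,5,7]
j=8: A[8]=9 > 7 → no swap
(after j=8) A = [6,6,5,5,5,6,5,9,9,5,7]

[6,6,5,5,5,6,5,9,9,5,7]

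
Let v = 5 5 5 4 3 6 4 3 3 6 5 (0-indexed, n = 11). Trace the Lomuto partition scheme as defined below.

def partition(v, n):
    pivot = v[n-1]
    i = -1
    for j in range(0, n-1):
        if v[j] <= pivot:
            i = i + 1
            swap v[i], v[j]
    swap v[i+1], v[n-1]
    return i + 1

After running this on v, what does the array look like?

5 5 5 4 3 4 3 3 5 6 6

pivot = v[10] = 5; i = -1
j=0: v[0]=5 ≤ 5 → i=0, swap v[0],v[0] (no change) → 5 5 5 4 3 6 4 3 3 6 5
j=1: v[1]=5 ≤ 5 → i=1, swap v[1],v[1] (no change) → 5 5 5 4 3 6 4 3 3 6 5
j=2: v[2]=5 ≤ 5 → i=2, swap v[2],v[2] (no change) → 5 5 5 4 3 6 4 3 3 6 5
j=3: v[3]=4 ≤ 5 → i=3, swap v[3],v[3] (no change) → 5 5 5 4 3 6 4 3 3 6 5
j=4: v[4]=3 ≤ 5 → i=4, swap v[4],v[4] (no change) → 5 5 5 4 3 6 4 3 3 6 5
j=5: v[5]=6 > 5 → no swap
j=6: v[6]=4 ≤ 5 → i=5, swap v[5],v[6] → 5 5 5 4 3 4 6 3 3 6 5
j=7: v[7]=3 ≤ 5 → i=6, swap v[6],v[7] → 5 5 5 4 3 4 3 6 3 6 5
j=8: v[8]=3 ≤ 5 → i=7, swap v[7],v[8] → 5 5 5 4 3 4 3 3 6 6 5
j=9: v[9]=6 > 5 → no swap
final swap v[8],v[10] → 5 5 5 4 3 4 3 3 5 6 6; return 8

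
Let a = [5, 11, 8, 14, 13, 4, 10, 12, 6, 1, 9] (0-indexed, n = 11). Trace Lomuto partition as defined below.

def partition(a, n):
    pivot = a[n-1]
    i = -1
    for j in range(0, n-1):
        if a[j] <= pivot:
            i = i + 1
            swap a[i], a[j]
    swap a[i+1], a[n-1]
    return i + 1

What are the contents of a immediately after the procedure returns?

[5, 8, 4, 6, 1, 9, 10, 12, 14, 13, 11]

pivot=9, i=-1
j=0: 5≤9, i=0, swap(0,0) ⇒ [5, 11, 8, 14, 13, 4, 10, 12, 6, 1, 9]
j=1: 11>9, skip
j=2: 8≤9, i=1, swap(1,2) ⇒ [5, 8, 11, 14, 13, 4, 10, 12, 6, 1, 9]
j=3: 14>9, skip
j=4: 13>9, skip
j=5: 4≤9, i=2, swap(2,5) ⇒ [5, 8, 4, 14, 13, 11, 10, 12, 6, 1, 9]
j=6: 10>9, skip
j=7: 12>9, skip
j=8: 6≤9, i=3, swap(3,8) ⇒ [5, 8, 4, 6, 13, 11, 10, 12, 14, 1, 9]
j=9: 1≤9, i=4, swap(4,9) ⇒ [5, 8, 4, 6, 1, 11, 10, 12, 14, 13, 9]
swap(5,10) ⇒ [5, 8, 4, 6, 1, 9, 10, 12, 14, 13, 11]; return 5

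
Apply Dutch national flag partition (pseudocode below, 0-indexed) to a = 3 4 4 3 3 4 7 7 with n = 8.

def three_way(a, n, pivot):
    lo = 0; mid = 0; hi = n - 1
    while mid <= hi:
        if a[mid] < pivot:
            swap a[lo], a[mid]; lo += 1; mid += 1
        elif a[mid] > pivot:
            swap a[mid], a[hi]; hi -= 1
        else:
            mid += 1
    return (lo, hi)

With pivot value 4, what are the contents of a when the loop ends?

pivot = 4; lo=0, mid=0, hi=7
a[mid]=3<4: swap a[0],a[0]; lo=1,mid=1 → 3 4 4 3 3 4 7 7
a[mid]=4=4: mid=2
a[mid]=4=4: mid=3
a[mid]=3<4: swap a[1],a[3]; lo=2,mid=4 → 3 3 4 4 3 4 7 7
a[mid]=3<4: swap a[2],a[4]; lo=3,mid=5 → 3 3 3 4 4 4 7 7
a[mid]=4=4: mid=6
a[mid]=7>4: swap a[6],a[7]; hi=6 → 3 3 3 4 4 4 7 7
a[mid]=7>4: swap a[6],a[6]; hi=5 → 3 3 3 4 4 4 7 7
end: lo=3, hi=5; a = 3 3 3 4 4 4 7 7

3 3 3 4 4 4 7 7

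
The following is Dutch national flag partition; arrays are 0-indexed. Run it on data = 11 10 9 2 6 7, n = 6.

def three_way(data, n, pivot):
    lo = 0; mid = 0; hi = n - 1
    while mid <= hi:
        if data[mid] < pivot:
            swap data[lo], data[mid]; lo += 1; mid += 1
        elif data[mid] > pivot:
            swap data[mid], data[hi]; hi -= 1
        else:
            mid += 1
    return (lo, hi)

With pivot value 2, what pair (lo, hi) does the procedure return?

pivot = 2; lo=0, mid=0, hi=5
data[mid]=11>2: swap data[0],data[5]; hi=4 → 7 10 9 2 6 11
data[mid]=7>2: swap data[0],data[4]; hi=3 → 6 10 9 2 7 11
data[mid]=6>2: swap data[0],data[3]; hi=2 → 2 10 9 6 7 11
data[mid]=2=2: mid=1
data[mid]=10>2: swap data[1],data[2]; hi=1 → 2 9 10 6 7 11
data[mid]=9>2: swap data[1],data[1]; hi=0 → 2 9 10 6 7 11
end: lo=0, hi=0; data = 2 9 10 6 7 11

(0, 0)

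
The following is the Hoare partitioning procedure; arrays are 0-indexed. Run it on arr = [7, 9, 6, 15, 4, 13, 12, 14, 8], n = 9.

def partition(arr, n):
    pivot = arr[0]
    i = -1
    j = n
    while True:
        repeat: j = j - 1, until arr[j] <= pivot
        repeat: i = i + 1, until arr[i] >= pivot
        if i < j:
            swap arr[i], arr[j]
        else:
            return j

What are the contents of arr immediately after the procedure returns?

pivot = arr[0] = 7; i = -1, j = 9
j→4 (arr[4]=4≤7), i→0 (arr[0]=7≥7); i<j, swap → [4, 9, 6, 15, 7, 13, 12, 14, 8]
j→2 (arr[2]=6≤7), i→1 (arr[1]=9≥7); i<j, swap → [4, 6, 9, 15, 7, 13, 12, 14, 8]
j→1, i→2; i≥j, return j=1. arr = [4, 6, 9, 15, 7, 13, 12, 14, 8]

[4, 6, 9, 15, 7, 13, 12, 14, 8]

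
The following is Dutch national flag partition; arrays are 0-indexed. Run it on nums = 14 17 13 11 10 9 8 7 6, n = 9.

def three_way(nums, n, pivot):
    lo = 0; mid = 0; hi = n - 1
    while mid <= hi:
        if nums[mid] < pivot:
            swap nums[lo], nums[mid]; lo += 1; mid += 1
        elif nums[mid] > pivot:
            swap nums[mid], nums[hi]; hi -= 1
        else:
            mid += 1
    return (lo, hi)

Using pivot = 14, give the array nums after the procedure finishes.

pivot = 14; lo=0, mid=0, hi=8
nums[mid]=14=14: mid=1
nums[mid]=17>14: swap nums[1],nums[8]; hi=7 → 14 6 13 11 10 9 8 7 17
nums[mid]=6<14: swap nums[0],nums[1]; lo=1,mid=2 → 6 14 13 11 10 9 8 7 17
nums[mid]=13<14: swap nums[1],nums[2]; lo=2,mid=3 → 6 13 14 11 10 9 8 7 17
nums[mid]=11<14: swap nums[2],nums[3]; lo=3,mid=4 → 6 13 11 14 10 9 8 7 17
nums[mid]=10<14: swap nums[3],nums[4]; lo=4,mid=5 → 6 13 11 10 14 9 8 7 17
nums[mid]=9<14: swap nums[4],nums[5]; lo=5,mid=6 → 6 13 11 10 9 14 8 7 17
nums[mid]=8<14: swap nums[5],nums[6]; lo=6,mid=7 → 6 13 11 10 9 8 14 7 17
nums[mid]=7<14: swap nums[6],nums[7]; lo=7,mid=8 → 6 13 11 10 9 8 7 14 17
end: lo=7, hi=7; nums = 6 13 11 10 9 8 7 14 17

6 13 11 10 9 8 7 14 17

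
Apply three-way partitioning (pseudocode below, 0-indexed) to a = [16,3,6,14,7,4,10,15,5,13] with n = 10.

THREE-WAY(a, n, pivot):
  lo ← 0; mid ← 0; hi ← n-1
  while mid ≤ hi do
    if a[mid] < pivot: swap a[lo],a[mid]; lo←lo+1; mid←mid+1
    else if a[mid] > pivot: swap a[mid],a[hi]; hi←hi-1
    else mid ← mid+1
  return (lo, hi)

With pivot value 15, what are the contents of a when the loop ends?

[13,3,6,14,7,4,10,5,15,16]

pivot = 15; lo=0, mid=0, hi=9
a[mid]=16>15: swap a[0],a[9]; hi=8 → [13,3,6,14,7,4,10,15,5,16]
a[mid]=13<15: swap a[0],a[0]; lo=1,mid=1 → [13,3,6,14,7,4,10,15,5,16]
a[mid]=3<15: swap a[1],a[1]; lo=2,mid=2 → [13,3,6,14,7,4,10,15,5,16]
a[mid]=6<15: swap a[2],a[2]; lo=3,mid=3 → [13,3,6,14,7,4,10,15,5,16]
a[mid]=14<15: swap a[3],a[3]; lo=4,mid=4 → [13,3,6,14,7,4,10,15,5,16]
a[mid]=7<15: swap a[4],a[4]; lo=5,mid=5 → [13,3,6,14,7,4,10,15,5,16]
a[mid]=4<15: swap a[5],a[5]; lo=6,mid=6 → [13,3,6,14,7,4,10,15,5,16]
a[mid]=10<15: swap a[6],a[6]; lo=7,mid=7 → [13,3,6,14,7,4,10,15,5,16]
a[mid]=15=15: mid=8
a[mid]=5<15: swap a[7],a[8]; lo=8,mid=9 → [13,3,6,14,7,4,10,5,15,16]
end: lo=8, hi=8; a = [13,3,6,14,7,4,10,5,15,16]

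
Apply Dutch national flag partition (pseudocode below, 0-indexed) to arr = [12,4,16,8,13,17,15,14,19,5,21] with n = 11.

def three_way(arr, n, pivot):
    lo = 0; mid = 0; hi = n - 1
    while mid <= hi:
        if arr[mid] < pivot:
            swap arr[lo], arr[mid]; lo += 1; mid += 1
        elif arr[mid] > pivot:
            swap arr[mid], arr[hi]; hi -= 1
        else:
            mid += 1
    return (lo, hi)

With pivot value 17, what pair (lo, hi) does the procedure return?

(8, 8)

lo=0 mid=0 hi=10
12<17: swap(0,0), lo=1 mid=1 ⇒ [12,4,16,8,13,17,15,14,19,5,21]
4<17: swap(1,1), lo=2 mid=2 ⇒ [12,4,16,8,13,17,15,14,19,5,21]
16<17: swap(2,2), lo=3 mid=3 ⇒ [12,4,16,8,13,17,15,14,19,5,21]
8<17: swap(3,3), lo=4 mid=4 ⇒ [12,4,16,8,13,17,15,14,19,5,21]
13<17: swap(4,4), lo=5 mid=5 ⇒ [12,4,16,8,13,17,15,14,19,5,21]
17=17: mid=6
15<17: swap(5,6), lo=6 mid=7 ⇒ [12,4,16,8,13,15,17,14,19,5,21]
14<17: swap(6,7), lo=7 mid=8 ⇒ [12,4,16,8,13,15,14,17,19,5,21]
19>17: swap(8,10), hi=9 ⇒ [12,4,16,8,13,15,14,17,21,5,19]
21>17: swap(8,9), hi=8 ⇒ [12,4,16,8,13,15,14,17,5,21,19]
5<17: swap(7,8), lo=8 mid=9 ⇒ [12,4,16,8,13,15,14,5,17,21,19]
done. lo=8 hi=8; arr=[12,4,16,8,13,15,14,5,17,21,19]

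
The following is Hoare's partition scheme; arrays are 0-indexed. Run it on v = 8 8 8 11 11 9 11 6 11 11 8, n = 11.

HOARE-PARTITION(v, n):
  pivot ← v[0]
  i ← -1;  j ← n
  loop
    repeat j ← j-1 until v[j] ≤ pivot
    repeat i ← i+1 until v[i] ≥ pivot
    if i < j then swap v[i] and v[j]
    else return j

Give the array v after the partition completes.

pivot=8
j stops at 10 (8), i stops at 0 (8); swap ⇒ 8 8 8 11 11 9 11 6 11 11 8
j stops at 7 (6), i stops at 1 (8); swap ⇒ 8 6 8 11 11 9 11 8 11 11 8
j stops at 2, i stops at 2; i≥j ⇒ return 2. v=8 6 8 11 11 9 11 8 11 11 8

8 6 8 11 11 9 11 8 11 11 8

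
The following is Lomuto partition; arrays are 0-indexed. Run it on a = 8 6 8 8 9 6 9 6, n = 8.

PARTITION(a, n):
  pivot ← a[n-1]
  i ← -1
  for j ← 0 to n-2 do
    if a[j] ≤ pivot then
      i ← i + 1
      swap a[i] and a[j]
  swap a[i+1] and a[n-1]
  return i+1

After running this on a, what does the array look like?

pivot = a[7] = 6; i = -1
j=0: a[0]=8 > 6 → no swap
j=1: a[1]=6 ≤ 6 → i=0, swap a[0],a[1] → 6 8 8 8 9 6 9 6
j=2: a[2]=8 > 6 → no swap
j=3: a[3]=8 > 6 → no swap
j=4: a[4]=9 > 6 → no swap
j=5: a[5]=6 ≤ 6 → i=1, swap a[1],a[5] → 6 6 8 8 9 8 9 6
j=6: a[6]=9 > 6 → no swap
final swap a[2],a[7] → 6 6 6 8 9 8 9 8; return 2

6 6 6 8 9 8 9 8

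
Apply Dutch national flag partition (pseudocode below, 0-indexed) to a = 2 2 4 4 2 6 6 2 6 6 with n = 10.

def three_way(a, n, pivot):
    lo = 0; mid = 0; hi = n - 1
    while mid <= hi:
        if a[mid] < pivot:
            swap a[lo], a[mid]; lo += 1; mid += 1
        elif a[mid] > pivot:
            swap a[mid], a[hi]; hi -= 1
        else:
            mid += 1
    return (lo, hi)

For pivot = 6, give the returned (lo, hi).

(6, 9)

lo=0 mid=0 hi=9
2<6: swap(0,0), lo=1 mid=1 ⇒ 2 2 4 4 2 6 6 2 6 6
2<6: swap(1,1), lo=2 mid=2 ⇒ 2 2 4 4 2 6 6 2 6 6
4<6: swap(2,2), lo=3 mid=3 ⇒ 2 2 4 4 2 6 6 2 6 6
4<6: swap(3,3), lo=4 mid=4 ⇒ 2 2 4 4 2 6 6 2 6 6
2<6: swap(4,4), lo=5 mid=5 ⇒ 2 2 4 4 2 6 6 2 6 6
6=6: mid=6
6=6: mid=7
2<6: swap(5,7), lo=6 mid=8 ⇒ 2 2 4 4 2 2 6 6 6 6
6=6: mid=9
6=6: mid=10
done. lo=6 hi=9; a=2 2 4 4 2 2 6 6 6 6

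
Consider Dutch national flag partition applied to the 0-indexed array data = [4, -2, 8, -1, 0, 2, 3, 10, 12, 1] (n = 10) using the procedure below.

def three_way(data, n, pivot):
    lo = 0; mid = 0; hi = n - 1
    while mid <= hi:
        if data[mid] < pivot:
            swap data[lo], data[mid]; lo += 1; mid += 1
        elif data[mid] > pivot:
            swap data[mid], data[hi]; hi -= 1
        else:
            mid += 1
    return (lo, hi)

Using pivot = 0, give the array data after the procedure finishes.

[-2, -1, 0, 8, 2, 3, 10, 12, 1, 4]

pivot = 0; lo=0, mid=0, hi=9
data[mid]=4>0: swap data[0],data[9]; hi=8 → [1, -2, 8, -1, 0, 2, 3, 10, 12, 4]
data[mid]=1>0: swap data[0],data[8]; hi=7 → [12, -2, 8, -1, 0, 2, 3, 10, 1, 4]
data[mid]=12>0: swap data[0],data[7]; hi=6 → [10, -2, 8, -1, 0, 2, 3, 12, 1, 4]
data[mid]=10>0: swap data[0],data[6]; hi=5 → [3, -2, 8, -1, 0, 2, 10, 12, 1, 4]
data[mid]=3>0: swap data[0],data[5]; hi=4 → [2, -2, 8, -1, 0, 3, 10, 12, 1, 4]
data[mid]=2>0: swap data[0],data[4]; hi=3 → [0, -2, 8, -1, 2, 3, 10, 12, 1, 4]
data[mid]=0=0: mid=1
data[mid]=-2<0: swap data[0],data[1]; lo=1,mid=2 → [-2, 0, 8, -1, 2, 3, 10, 12, 1, 4]
data[mid]=8>0: swap data[2],data[3]; hi=2 → [-2, 0, -1, 8, 2, 3, 10, 12, 1, 4]
data[mid]=-1<0: swap data[1],data[2]; lo=2,mid=3 → [-2, -1, 0, 8, 2, 3, 10, 12, 1, 4]
end: lo=2, hi=2; data = [-2, -1, 0, 8, 2, 3, 10, 12, 1, 4]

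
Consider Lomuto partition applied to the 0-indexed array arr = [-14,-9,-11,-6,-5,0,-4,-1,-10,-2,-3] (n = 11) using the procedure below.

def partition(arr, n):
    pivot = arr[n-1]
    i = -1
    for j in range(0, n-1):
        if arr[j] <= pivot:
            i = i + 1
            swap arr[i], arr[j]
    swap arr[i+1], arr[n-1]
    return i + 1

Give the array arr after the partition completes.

[-14,-9,-11,-6,-5,-4,-10,-3,0,-2,-1]

pivot = arr[10] = -3; i = -1
j=0: arr[0]=-14 ≤ -3 → i=0, swap arr[0],arr[0] (no change) → [-14,-9,-11,-6,-5,0,-4,-1,-10,-2,-3]
j=1: arr[1]=-9 ≤ -3 → i=1, swap arr[1],arr[1] (no change) → [-14,-9,-11,-6,-5,0,-4,-1,-10,-2,-3]
j=2: arr[2]=-11 ≤ -3 → i=2, swap arr[2],arr[2] (no change) → [-14,-9,-11,-6,-5,0,-4,-1,-10,-2,-3]
j=3: arr[3]=-6 ≤ -3 → i=3, swap arr[3],arr[3] (no change) → [-14,-9,-11,-6,-5,0,-4,-1,-10,-2,-3]
j=4: arr[4]=-5 ≤ -3 → i=4, swap arr[4],arr[4] (no change) → [-14,-9,-11,-6,-5,0,-4,-1,-10,-2,-3]
j=5: arr[5]=0 > -3 → no swap
j=6: arr[6]=-4 ≤ -3 → i=5, swap arr[5],arr[6] → [-14,-9,-11,-6,-5,-4,0,-1,-10,-2,-3]
j=7: arr[7]=-1 > -3 → no swap
j=8: arr[8]=-10 ≤ -3 → i=6, swap arr[6],arr[8] → [-14,-9,-11,-6,-5,-4,-10,-1,0,-2,-3]
j=9: arr[9]=-2 > -3 → no swap
final swap arr[7],arr[10] → [-14,-9,-11,-6,-5,-4,-10,-3,0,-2,-1]; return 7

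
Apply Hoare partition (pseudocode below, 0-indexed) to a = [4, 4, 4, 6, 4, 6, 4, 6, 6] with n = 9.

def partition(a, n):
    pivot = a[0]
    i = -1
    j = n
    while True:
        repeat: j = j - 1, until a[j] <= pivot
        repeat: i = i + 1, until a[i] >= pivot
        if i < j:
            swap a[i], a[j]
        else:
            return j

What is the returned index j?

pivot = a[0] = 4; i = -1, j = 9
j→6 (a[6]=4≤4), i→0 (a[0]=4≥4); i<j, swap → [4, 4, 4, 6, 4, 6, 4, 6, 6]
j→4 (a[4]=4≤4), i→1 (a[1]=4≥4); i<j, swap → [4, 4, 4, 6, 4, 6, 4, 6, 6]
j→2, i→2; i≥j, return j=2. a = [4, 4, 4, 6, 4, 6, 4, 6, 6]

2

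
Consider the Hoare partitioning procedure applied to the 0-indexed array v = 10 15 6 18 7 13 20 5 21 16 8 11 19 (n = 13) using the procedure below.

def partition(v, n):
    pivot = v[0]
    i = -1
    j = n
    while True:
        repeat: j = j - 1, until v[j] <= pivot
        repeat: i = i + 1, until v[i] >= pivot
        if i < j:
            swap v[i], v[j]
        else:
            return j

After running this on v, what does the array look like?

pivot = v[0] = 10; i = -1, j = 13
j→10 (v[10]=8≤10), i→0 (v[0]=10≥10); i<j, swap → 8 15 6 18 7 13 20 5 21 16 10 11 19
j→7 (v[7]=5≤10), i→1 (v[1]=15≥10); i<j, swap → 8 5 6 18 7 13 20 15 21 16 10 11 19
j→4 (v[4]=7≤10), i→3 (v[3]=18≥10); i<j, swap → 8 5 6 7 18 13 20 15 21 16 10 11 19
j→3, i→4; i≥j, return j=3. v = 8 5 6 7 18 13 20 15 21 16 10 11 19

8 5 6 7 18 13 20 15 21 16 10 11 19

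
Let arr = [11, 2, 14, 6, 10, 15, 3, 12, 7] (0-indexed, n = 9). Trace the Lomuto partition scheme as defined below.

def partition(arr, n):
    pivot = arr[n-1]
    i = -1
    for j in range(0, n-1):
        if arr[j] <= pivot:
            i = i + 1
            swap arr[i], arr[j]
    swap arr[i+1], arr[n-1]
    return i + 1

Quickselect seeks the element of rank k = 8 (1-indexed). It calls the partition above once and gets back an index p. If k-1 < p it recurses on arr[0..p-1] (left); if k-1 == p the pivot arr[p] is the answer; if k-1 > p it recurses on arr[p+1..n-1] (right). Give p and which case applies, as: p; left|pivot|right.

3; right

pivot=7, i=-1
j=0: 11>7, skip
j=1: 2≤7, i=0, swap(0,1) ⇒ [2, 11, 14, 6, 10, 15, 3, 12, 7]
j=2: 14>7, skip
j=3: 6≤7, i=1, swap(1,3) ⇒ [2, 6, 14, 11, 10, 15, 3, 12, 7]
j=4: 10>7, skip
j=5: 15>7, skip
j=6: 3≤7, i=2, swap(2,6) ⇒ [2, 6, 3, 11, 10, 15, 14, 12, 7]
j=7: 12>7, skip
swap(3,8) ⇒ [2, 6, 3, 7, 10, 15, 14, 12, 11]; return 3
p = 3; k-1 = 7 > 3 ⇒ right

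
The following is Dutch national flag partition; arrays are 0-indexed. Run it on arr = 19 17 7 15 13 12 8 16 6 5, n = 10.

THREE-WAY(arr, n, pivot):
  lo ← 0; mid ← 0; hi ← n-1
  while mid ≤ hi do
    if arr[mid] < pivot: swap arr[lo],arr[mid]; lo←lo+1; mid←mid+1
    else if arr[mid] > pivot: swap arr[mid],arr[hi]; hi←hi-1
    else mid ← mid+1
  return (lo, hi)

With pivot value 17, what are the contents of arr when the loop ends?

pivot = 17; lo=0, mid=0, hi=9
arr[mid]=19>17: swap arr[0],arr[9]; hi=8 → 5 17 7 15 13 12 8 16 6 19
arr[mid]=5<17: swap arr[0],arr[0]; lo=1,mid=1 → 5 17 7 15 13 12 8 16 6 19
arr[mid]=17=17: mid=2
arr[mid]=7<17: swap arr[1],arr[2]; lo=2,mid=3 → 5 7 17 15 13 12 8 16 6 19
arr[mid]=15<17: swap arr[2],arr[3]; lo=3,mid=4 → 5 7 15 17 13 12 8 16 6 19
arr[mid]=13<17: swap arr[3],arr[4]; lo=4,mid=5 → 5 7 15 13 17 12 8 16 6 19
arr[mid]=12<17: swap arr[4],arr[5]; lo=5,mid=6 → 5 7 15 13 12 17 8 16 6 19
arr[mid]=8<17: swap arr[5],arr[6]; lo=6,mid=7 → 5 7 15 13 12 8 17 16 6 19
arr[mid]=16<17: swap arr[6],arr[7]; lo=7,mid=8 → 5 7 15 13 12 8 16 17 6 19
arr[mid]=6<17: swap arr[7],arr[8]; lo=8,mid=9 → 5 7 15 13 12 8 16 6 17 19
end: lo=8, hi=8; arr = 5 7 15 13 12 8 16 6 17 19

5 7 15 13 12 8 16 6 17 19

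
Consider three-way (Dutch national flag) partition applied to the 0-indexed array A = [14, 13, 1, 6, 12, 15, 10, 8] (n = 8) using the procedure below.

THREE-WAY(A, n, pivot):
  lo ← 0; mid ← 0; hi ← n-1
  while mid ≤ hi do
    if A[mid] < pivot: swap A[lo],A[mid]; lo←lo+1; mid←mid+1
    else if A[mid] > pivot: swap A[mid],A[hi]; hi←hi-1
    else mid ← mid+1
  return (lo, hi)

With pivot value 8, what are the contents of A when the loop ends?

pivot = 8; lo=0, mid=0, hi=7
A[mid]=14>8: swap A[0],A[7]; hi=6 → [8, 13, 1, 6, 12, 15, 10, 14]
A[mid]=8=8: mid=1
A[mid]=13>8: swap A[1],A[6]; hi=5 → [8, 10, 1, 6, 12, 15, 13, 14]
A[mid]=10>8: swap A[1],A[5]; hi=4 → [8, 15, 1, 6, 12, 10, 13, 14]
A[mid]=15>8: swap A[1],A[4]; hi=3 → [8, 12, 1, 6, 15, 10, 13, 14]
A[mid]=12>8: swap A[1],A[3]; hi=2 → [8, 6, 1, 12, 15, 10, 13, 14]
A[mid]=6<8: swap A[0],A[1]; lo=1,mid=2 → [6, 8, 1, 12, 15, 10, 13, 14]
A[mid]=1<8: swap A[1],A[2]; lo=2,mid=3 → [6, 1, 8, 12, 15, 10, 13, 14]
end: lo=2, hi=2; A = [6, 1, 8, 12, 15, 10, 13, 14]

[6, 1, 8, 12, 15, 10, 13, 14]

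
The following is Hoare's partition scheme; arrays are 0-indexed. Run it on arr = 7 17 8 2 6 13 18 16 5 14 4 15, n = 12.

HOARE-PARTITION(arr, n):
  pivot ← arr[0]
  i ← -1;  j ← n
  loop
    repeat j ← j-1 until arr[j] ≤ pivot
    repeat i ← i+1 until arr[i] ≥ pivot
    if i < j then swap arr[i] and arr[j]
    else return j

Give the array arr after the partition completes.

pivot=7
j stops at 10 (4), i stops at 0 (7); swap ⇒ 4 17 8 2 6 13 18 16 5 14 7 15
j stops at 8 (5), i stops at 1 (17); swap ⇒ 4 5 8 2 6 13 18 16 17 14 7 15
j stops at 4 (6), i stops at 2 (8); swap ⇒ 4 5 6 2 8 13 18 16 17 14 7 15
j stops at 3, i stops at 4; i≥j ⇒ return 3. arr=4 5 6 2 8 13 18 16 17 14 7 15

4 5 6 2 8 13 18 16 17 14 7 15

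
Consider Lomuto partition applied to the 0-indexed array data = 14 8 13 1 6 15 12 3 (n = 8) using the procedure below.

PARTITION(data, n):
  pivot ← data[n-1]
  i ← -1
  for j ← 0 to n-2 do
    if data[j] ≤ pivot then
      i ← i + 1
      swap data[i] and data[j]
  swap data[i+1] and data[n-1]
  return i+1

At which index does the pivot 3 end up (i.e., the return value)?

1

pivot = data[7] = 3; i = -1
j=0: data[0]=14 > 3 → no swap
j=1: data[1]=8 > 3 → no swap
j=2: data[2]=13 > 3 → no swap
j=3: data[3]=1 ≤ 3 → i=0, swap data[0],data[3] → 1 8 13 14 6 15 12 3
j=4: data[4]=6 > 3 → no swap
j=5: data[5]=15 > 3 → no swap
j=6: data[6]=12 > 3 → no swap
final swap data[1],data[7] → 1 3 13 14 6 15 12 8; return 1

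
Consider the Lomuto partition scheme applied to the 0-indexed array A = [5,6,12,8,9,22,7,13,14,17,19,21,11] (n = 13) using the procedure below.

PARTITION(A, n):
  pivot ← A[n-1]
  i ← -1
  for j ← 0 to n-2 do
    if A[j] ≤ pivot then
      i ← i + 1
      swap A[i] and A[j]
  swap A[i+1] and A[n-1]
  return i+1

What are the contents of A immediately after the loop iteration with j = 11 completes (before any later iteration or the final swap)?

pivot=11, i=-1
j=0: 5≤11, i=0, swap(0,0) ⇒ [5,6,12,8,9,22,7,13,14,17,19,21,11]
j=1: 6≤11, i=1, swap(1,1) ⇒ [5,6,12,8,9,22,7,13,14,17,19,21,11]
j=2: 12>11, skip
j=3: 8≤11, i=2, swap(2,3) ⇒ [5,6,8,12,9,22,7,13,14,17,19,21,11]
j=4: 9≤11, i=3, swap(3,4) ⇒ [5,6,8,9,12,22,7,13,14,17,19,21,11]
j=5: 22>11, skip
j=6: 7≤11, i=4, swap(4,6) ⇒ [5,6,8,9,7,22,12,13,14,17,19,21,11]
j=7: 13>11, skip
j=8: 14>11, skip
j=9: 17>11, skip
j=10: 19>11, skip
j=11: 21>11, skip
(after j=11) A = [5,6,8,9,7,22,12,13,14,17,19,21,11]

[5,6,8,9,7,22,12,13,14,17,19,21,11]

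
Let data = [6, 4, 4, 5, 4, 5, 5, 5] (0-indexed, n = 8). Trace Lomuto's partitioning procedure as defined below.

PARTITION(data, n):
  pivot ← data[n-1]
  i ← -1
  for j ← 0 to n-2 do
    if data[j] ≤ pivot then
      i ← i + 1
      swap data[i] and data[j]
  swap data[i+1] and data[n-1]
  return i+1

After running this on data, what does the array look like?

[4, 4, 5, 4, 5, 5, 5, 6]

pivot=5, i=-1
j=0: 6>5, skip
j=1: 4≤5, i=0, swap(0,1) ⇒ [4, 6, 4, 5, 4, 5, 5, 5]
j=2: 4≤5, i=1, swap(1,2) ⇒ [4, 4, 6, 5, 4, 5, 5, 5]
j=3: 5≤5, i=2, swap(2,3) ⇒ [4, 4, 5, 6, 4, 5, 5, 5]
j=4: 4≤5, i=3, swap(3,4) ⇒ [4, 4, 5, 4, 6, 5, 5, 5]
j=5: 5≤5, i=4, swap(4,5) ⇒ [4, 4, 5, 4, 5, 6, 5, 5]
j=6: 5≤5, i=5, swap(5,6) ⇒ [4, 4, 5, 4, 5, 5, 6, 5]
swap(6,7) ⇒ [4, 4, 5, 4, 5, 5, 5, 6]; return 6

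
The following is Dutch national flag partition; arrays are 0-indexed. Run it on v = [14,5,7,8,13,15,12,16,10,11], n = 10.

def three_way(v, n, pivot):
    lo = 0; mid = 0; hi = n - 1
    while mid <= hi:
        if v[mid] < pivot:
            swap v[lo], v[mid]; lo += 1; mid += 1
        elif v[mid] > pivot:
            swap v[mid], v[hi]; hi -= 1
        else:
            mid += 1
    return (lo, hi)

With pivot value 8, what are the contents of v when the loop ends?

[5,7,8,13,15,12,16,10,11,14]

pivot = 8; lo=0, mid=0, hi=9
v[mid]=14>8: swap v[0],v[9]; hi=8 → [11,5,7,8,13,15,12,16,10,14]
v[mid]=11>8: swap v[0],v[8]; hi=7 → [10,5,7,8,13,15,12,16,11,14]
v[mid]=10>8: swap v[0],v[7]; hi=6 → [16,5,7,8,13,15,12,10,11,14]
v[mid]=16>8: swap v[0],v[6]; hi=5 → [12,5,7,8,13,15,16,10,11,14]
v[mid]=12>8: swap v[0],v[5]; hi=4 → [15,5,7,8,13,12,16,10,11,14]
v[mid]=15>8: swap v[0],v[4]; hi=3 → [13,5,7,8,15,12,16,10,11,14]
v[mid]=13>8: swap v[0],v[3]; hi=2 → [8,5,7,13,15,12,16,10,11,14]
v[mid]=8=8: mid=1
v[mid]=5<8: swap v[0],v[1]; lo=1,mid=2 → [5,8,7,13,15,12,16,10,11,14]
v[mid]=7<8: swap v[1],v[2]; lo=2,mid=3 → [5,7,8,13,15,12,16,10,11,14]
end: lo=2, hi=2; v = [5,7,8,13,15,12,16,10,11,14]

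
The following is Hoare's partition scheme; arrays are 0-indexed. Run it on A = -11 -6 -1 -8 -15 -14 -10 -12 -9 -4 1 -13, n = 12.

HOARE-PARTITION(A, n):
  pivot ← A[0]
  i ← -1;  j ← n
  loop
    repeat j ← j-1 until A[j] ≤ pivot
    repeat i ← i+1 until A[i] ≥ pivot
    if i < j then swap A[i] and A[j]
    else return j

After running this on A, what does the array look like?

pivot = A[0] = -11; i = -1, j = 12
j→11 (A[11]=-13≤-11), i→0 (A[0]=-11≥-11); i<j, swap → -13 -6 -1 -8 -15 -14 -10 -12 -9 -4 1 -11
j→7 (A[7]=-12≤-11), i→1 (A[1]=-6≥-11); i<j, swap → -13 -12 -1 -8 -15 -14 -10 -6 -9 -4 1 -11
j→5 (A[5]=-14≤-11), i→2 (A[2]=-1≥-11); i<j, swap → -13 -12 -14 -8 -15 -1 -10 -6 -9 -4 1 -11
j→4 (A[4]=-15≤-11), i→3 (A[3]=-8≥-11); i<j, swap → -13 -12 -14 -15 -8 -1 -10 -6 -9 -4 1 -11
j→3, i→4; i≥j, return j=3. A = -13 -12 -14 -15 -8 -1 -10 -6 -9 -4 1 -11

-13 -12 -14 -15 -8 -1 -10 -6 -9 -4 1 -11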